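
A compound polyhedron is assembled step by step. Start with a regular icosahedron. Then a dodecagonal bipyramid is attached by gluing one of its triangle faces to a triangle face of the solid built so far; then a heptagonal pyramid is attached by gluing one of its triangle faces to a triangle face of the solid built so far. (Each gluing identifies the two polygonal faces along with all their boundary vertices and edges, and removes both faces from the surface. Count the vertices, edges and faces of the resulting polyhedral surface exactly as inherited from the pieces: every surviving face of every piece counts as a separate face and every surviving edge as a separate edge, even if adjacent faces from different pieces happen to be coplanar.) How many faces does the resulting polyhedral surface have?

48

A regular icosahedron: V=12, E=30, F=20.
Attach a dodecagonal bipyramid (V=14, E=36, F=24) along a 3-gon: merge 3 vertices and 3 edges, delete both glued faces → V=23, E=63, F=42.
Attach a heptagonal pyramid (V=8, E=14, F=8) along a 3-gon: merge 3 vertices and 3 edges, delete both glued faces → V=28, E=74, F=48.
Check: V − E + F = 28 − 74 + 48 = 2.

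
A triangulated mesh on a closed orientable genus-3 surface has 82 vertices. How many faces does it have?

χ = 2 − 2·3 = -4, and every face is a triangle so 3F = 2E.
V − E + F = -4 with E = 3F/2 gives 82 − (3/2 − 1)·F = -4, so F = 172 and E = 258.

172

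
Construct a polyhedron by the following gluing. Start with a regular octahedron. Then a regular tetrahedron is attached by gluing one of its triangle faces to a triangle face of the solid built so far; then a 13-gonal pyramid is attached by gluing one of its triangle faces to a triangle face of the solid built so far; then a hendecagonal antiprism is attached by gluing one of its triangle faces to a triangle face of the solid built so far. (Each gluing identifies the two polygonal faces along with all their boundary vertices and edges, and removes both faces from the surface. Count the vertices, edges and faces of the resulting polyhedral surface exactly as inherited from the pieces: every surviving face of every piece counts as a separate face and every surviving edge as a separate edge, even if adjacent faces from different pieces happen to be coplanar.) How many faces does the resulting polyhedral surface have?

A regular octahedron: V=6, E=12, F=8.
Attach a regular tetrahedron (V=4, E=6, F=4) along a 3-gon: merge 3 vertices and 3 edges, delete both glued faces → V=7, E=15, F=10.
Attach a 13-gonal pyramid (V=14, E=26, F=14) along a 3-gon: merge 3 vertices and 3 edges, delete both glued faces → V=18, E=38, F=22.
Attach a hendecagonal antiprism (V=22, E=44, F=24) along a 3-gon: merge 3 vertices and 3 edges, delete both glued faces → V=37, E=79, F=44.
Check: V − E + F = 37 − 79 + 44 = 2.

44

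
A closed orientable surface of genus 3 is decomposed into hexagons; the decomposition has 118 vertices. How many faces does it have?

χ = 2 − 2·3 = -4, and every face is a hexagon so 6F = 2E.
V − E + F = -4 with E = 6F/2 gives 118 − (6/2 − 1)·F = -4, so F = 61 and E = 183.

61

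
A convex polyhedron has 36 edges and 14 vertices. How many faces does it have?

Here V − E + F = 2.
F = 2 − V + E = 2 − 14 + 36 = 24.

24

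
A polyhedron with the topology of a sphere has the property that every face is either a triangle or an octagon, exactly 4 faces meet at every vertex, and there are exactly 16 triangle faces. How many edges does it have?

32

Let x be the number of octagons; then F = 16 + x.
Edge–face incidences: 2E = 3·16 + 8·x = 48 + 8x.
Every vertex has degree 4, so 4V = 2E.
Euler: V − E + F = 2 ⇒ (2E)/4 − E + (16 + x) = 2.
Multiply by 8: 2·(2E) − 4·(2E) + 8·(16 + x) = 16, i.e. 128 + 8x − 2·(48 + 8x) = 16.
Collecting terms: −8x + 32 = 16, so −8x = −16, so x = 2.
Then 2E = 48 + 8·2 = 64, so E = 32, V = 2E/4 = 16, F = 16 + 2 = 18.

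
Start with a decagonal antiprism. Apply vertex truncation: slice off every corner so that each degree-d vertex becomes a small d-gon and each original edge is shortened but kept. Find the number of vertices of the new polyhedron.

80

The base solid has V = 20, E = 40, F = 22.
Truncation replaces each original edge-end by a new vertex, so V′ = 2E = 80.
Each original edge survives, and each old vertex of degree d contributes d new edges; summing degrees gives Σd = 2E, so E′ = E + 2E = 3E = 120.
Each original face survives and each original vertex becomes one new face: F′ = F + V = 42.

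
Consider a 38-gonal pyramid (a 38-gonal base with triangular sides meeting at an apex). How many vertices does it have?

39

A pyramid on an n-gon base has one n-gon and n triangles: V = 38 + 1 = 39, E = 2·38 = 76, F = 38 + 1 = 39.
Check: V − E + F = 39 − 76 + 39 = 2.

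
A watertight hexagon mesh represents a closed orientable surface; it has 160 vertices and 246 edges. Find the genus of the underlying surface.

3

Every face is a hexagon and each edge borders two faces, so 6F = 2·246, giving F = 82.
χ = V − E + F = 160 − 246 + 82 = -4.
For a closed orientable surface χ = 2 − 2g, so g = (2 − (-4))/2 = 3.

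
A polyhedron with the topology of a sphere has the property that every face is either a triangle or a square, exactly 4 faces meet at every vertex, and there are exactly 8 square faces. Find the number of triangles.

Let x be the number of triangles; then F = 8 + x.
Edge–face incidences: 2E = 4·8 + 3·x = 32 + 3x.
Every vertex has degree 4, so 4V = 2E.
Euler: V − E + F = 2 ⇒ (2E)/4 − E + (8 + x) = 2.
Multiply by 8: 2·(2E) − 4·(2E) + 8·(8 + x) = 16, i.e. 64 + 8x − 2·(32 + 3x) = 16.
Collecting terms: 2x = 16, so x = 8.
Then 2E = 32 + 3·8 = 56, so E = 28, V = 2E/4 = 14, F = 8 + 8 = 16.

8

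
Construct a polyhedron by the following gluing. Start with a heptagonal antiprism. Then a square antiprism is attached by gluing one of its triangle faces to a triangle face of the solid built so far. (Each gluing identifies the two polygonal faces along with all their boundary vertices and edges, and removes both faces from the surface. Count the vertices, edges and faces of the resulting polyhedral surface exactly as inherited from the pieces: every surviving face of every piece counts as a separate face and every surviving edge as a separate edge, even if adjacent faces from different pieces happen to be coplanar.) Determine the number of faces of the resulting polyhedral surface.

24

A heptagonal antiprism: V=14, E=28, F=16.
Attach a square antiprism (V=8, E=16, F=10) along a 3-gon: merge 3 vertices and 3 edges, delete both glued faces → V=19, E=41, F=24.
Check: V − E + F = 19 − 41 + 24 = 2.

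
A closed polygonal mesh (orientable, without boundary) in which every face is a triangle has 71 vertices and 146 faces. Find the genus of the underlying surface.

Every face is a triangle, so 2E = 3·146 = 438, giving E = 219.
χ = V − E + F = 71 − 219 + 146 = -2.
For a closed orientable surface χ = 2 − 2g, so g = (2 − (-2))/2 = 2.

2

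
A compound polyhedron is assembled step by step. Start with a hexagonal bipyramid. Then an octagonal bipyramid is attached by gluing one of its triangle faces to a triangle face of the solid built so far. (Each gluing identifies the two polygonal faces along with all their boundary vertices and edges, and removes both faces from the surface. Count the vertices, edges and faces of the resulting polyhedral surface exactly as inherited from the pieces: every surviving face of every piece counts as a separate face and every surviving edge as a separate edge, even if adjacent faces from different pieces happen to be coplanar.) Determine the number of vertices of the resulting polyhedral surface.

15

A hexagonal bipyramid: V=8, E=18, F=12.
Attach an octagonal bipyramid (V=10, E=24, F=16) along a 3-gon: merge 3 vertices and 3 edges, delete both glued faces → V=15, E=39, F=26.
Check: V − E + F = 15 − 39 + 26 = 2.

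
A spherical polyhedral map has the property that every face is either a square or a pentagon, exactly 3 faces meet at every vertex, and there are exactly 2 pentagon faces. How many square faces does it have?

5

Let x be the number of squares; then F = 2 + x.
Edge–face incidences: 2E = 5·2 + 4·x = 10 + 4x.
Every vertex has degree 3, so 3V = 2E.
Euler: V − E + F = 2 ⇒ (2E)/3 − E + (2 + x) = 2.
Multiply by 6: 2·(2E) − 3·(2E) + 6·(2 + x) = 12, i.e. 12 + 6x − (10 + 4x) = 12.
Collecting terms: 2x + 2 = 12, so 2x = 10, so x = 5.
Then 2E = 10 + 4·5 = 30, so E = 15, V = 2E/3 = 10, F = 2 + 5 = 7.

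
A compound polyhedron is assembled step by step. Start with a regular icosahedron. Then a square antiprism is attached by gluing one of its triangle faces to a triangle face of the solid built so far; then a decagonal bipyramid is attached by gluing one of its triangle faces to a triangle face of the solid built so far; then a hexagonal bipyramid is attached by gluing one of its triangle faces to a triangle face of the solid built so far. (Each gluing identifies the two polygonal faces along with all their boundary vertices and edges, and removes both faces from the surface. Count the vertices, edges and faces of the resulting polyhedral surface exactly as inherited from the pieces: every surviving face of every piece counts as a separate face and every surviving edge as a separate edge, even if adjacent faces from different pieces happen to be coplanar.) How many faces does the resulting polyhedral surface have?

56

A regular icosahedron: V=12, E=30, F=20.
Attach a square antiprism (V=8, E=16, F=10) along a 3-gon: merge 3 vertices and 3 edges, delete both glued faces → V=17, E=43, F=28.
Attach a decagonal bipyramid (V=12, E=30, F=20) along a 3-gon: merge 3 vertices and 3 edges, delete both glued faces → V=26, E=70, F=46.
Attach a hexagonal bipyramid (V=8, E=18, F=12) along a 3-gon: merge 3 vertices and 3 edges, delete both glued faces → V=31, E=85, F=56.
Check: V − E + F = 31 − 85 + 56 = 2.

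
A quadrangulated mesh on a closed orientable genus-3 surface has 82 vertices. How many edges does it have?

χ = 2 − 2·3 = -4, and every face is a square so 4F = 2E.
V − E + F = -4 with E = 4F/2 gives 82 − (4/2 − 1)·F = -4, so F = 86 and E = 172.

172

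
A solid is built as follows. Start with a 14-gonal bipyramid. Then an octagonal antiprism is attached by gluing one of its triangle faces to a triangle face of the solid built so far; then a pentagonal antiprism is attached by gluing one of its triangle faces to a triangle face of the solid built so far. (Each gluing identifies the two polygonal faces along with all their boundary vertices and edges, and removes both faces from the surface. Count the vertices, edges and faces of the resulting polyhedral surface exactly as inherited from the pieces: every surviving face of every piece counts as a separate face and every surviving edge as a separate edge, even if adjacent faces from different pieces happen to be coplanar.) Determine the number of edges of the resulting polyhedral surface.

A 14-gonal bipyramid: V=16, E=42, F=28.
Attach an octagonal antiprism (V=16, E=32, F=18) along a 3-gon: merge 3 vertices and 3 edges, delete both glued faces → V=29, E=71, F=44.
Attach a pentagonal antiprism (V=10, E=20, F=12) along a 3-gon: merge 3 vertices and 3 edges, delete both glued faces → V=36, E=88, F=54.
Check: V − E + F = 36 − 88 + 54 = 2.

88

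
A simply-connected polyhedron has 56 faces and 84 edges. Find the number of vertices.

30

Here V − E + F = 2.
V = 2 + E − F = 2 + 84 − 56 = 30.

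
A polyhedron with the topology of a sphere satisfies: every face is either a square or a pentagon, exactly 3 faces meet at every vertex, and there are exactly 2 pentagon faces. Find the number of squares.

5

Let x be the number of squares; then F = 2 + x.
Edge–face incidences: 2E = 5·2 + 4·x = 10 + 4x.
Every vertex has degree 3, so 3V = 2E.
Euler: V − E + F = 2 ⇒ (2E)/3 − E + (2 + x) = 2.
Multiply by 6: 2·(2E) − 3·(2E) + 6·(2 + x) = 12, i.e. 12 + 6x − (10 + 4x) = 12.
Collecting terms: 2x + 2 = 12, so 2x = 10, so x = 5.
Then 2E = 10 + 4·5 = 30, so E = 15, V = 2E/3 = 10, F = 2 + 5 = 7.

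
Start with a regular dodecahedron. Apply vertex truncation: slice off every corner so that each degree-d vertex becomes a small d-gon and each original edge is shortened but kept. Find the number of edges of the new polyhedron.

The base solid has V = 20, E = 30, F = 12.
Truncation replaces each original edge-end by a new vertex, so V′ = 2E = 60.
Each original edge survives, and each old vertex of degree d contributes d new edges; summing degrees gives Σd = 2E, so E′ = E + 2E = 3E = 90.
Each original face survives and each original vertex becomes one new face: F′ = F + V = 32.

90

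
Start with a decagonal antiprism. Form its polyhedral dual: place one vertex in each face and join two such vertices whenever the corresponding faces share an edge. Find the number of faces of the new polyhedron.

20

The base solid has V = 20, E = 40, F = 22.
The dual swaps V and F and preserves E: V′ = F = 22, E′ = E = 40, F′ = V = 20.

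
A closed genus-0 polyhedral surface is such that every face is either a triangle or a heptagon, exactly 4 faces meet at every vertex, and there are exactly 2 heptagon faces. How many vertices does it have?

14

Let x be the number of triangles; then F = 2 + x.
Edge–face incidences: 2E = 7·2 + 3·x = 14 + 3x.
Every vertex has degree 4, so 4V = 2E.
Euler: V − E + F = 2 ⇒ (2E)/4 − E + (2 + x) = 2.
Multiply by 8: 2·(2E) − 4·(2E) + 8·(2 + x) = 16, i.e. 16 + 8x − 2·(14 + 3x) = 16.
Collecting terms: 2x − 12 = 16, so 2x = 28, so x = 14.
Then 2E = 14 + 3·14 = 56, so E = 28, V = 2E/4 = 14, F = 2 + 14 = 16.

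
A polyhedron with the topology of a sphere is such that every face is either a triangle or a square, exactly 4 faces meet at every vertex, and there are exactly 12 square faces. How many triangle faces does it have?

8

Let x be the number of triangles; then F = 12 + x.
Edge–face incidences: 2E = 4·12 + 3·x = 48 + 3x.
Every vertex has degree 4, so 4V = 2E.
Euler: V − E + F = 2 ⇒ (2E)/4 − E + (12 + x) = 2.
Multiply by 8: 2·(2E) − 4·(2E) + 8·(12 + x) = 16, i.e. 96 + 8x − 2·(48 + 3x) = 16.
Collecting terms: 2x = 16, so x = 8.
Then 2E = 48 + 3·8 = 72, so E = 36, V = 2E/4 = 18, F = 12 + 8 = 20.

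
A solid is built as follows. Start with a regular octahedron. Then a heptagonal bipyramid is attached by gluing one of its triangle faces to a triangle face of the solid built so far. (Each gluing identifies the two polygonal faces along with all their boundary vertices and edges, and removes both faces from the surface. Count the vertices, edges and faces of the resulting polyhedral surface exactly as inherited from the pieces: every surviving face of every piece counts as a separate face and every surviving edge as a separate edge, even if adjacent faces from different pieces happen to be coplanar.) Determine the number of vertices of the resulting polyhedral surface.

A regular octahedron: V=6, E=12, F=8.
Attach a heptagonal bipyramid (V=9, E=21, F=14) along a 3-gon: merge 3 vertices and 3 edges, delete both glued faces → V=12, E=30, F=20.
Check: V − E + F = 12 − 30 + 20 = 2.

12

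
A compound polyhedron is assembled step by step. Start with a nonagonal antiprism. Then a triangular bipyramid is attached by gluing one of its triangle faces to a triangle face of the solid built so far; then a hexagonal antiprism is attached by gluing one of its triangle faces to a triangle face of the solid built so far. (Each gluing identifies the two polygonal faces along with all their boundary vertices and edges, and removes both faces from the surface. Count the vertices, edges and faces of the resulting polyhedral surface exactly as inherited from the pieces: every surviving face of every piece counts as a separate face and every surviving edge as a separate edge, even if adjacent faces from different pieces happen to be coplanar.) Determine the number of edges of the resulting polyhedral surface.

A nonagonal antiprism: V=18, E=36, F=20.
Attach a triangular bipyramid (V=5, E=9, F=6) along a 3-gon: merge 3 vertices and 3 edges, delete both glued faces → V=20, E=42, F=24.
Attach a hexagonal antiprism (V=12, E=24, F=14) along a 3-gon: merge 3 vertices and 3 edges, delete both glued faces → V=29, E=63, F=36.
Check: V − E + F = 29 − 63 + 36 = 2.

63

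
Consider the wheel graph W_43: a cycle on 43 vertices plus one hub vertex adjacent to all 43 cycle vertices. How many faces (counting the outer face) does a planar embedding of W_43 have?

44

W_43 has V = 43 + 1 = 44 vertices and E = 2·43 = 86 edges.
By Euler's formula F = 2 − V + E = 2 − 44 + 86 = 44.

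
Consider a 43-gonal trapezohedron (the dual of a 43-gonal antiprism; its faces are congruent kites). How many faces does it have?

The n-trapezohedron (dual of the n-antiprism) has V = 2·43 + 2 = 88, E = 4·43 = 172, F = 2·43 = 86.
Check: V − E + F = 88 − 172 + 86 = 2.

86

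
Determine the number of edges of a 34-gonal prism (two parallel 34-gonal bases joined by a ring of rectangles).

102

A prism on an n-gon has two n-gon bases and n rectangular sides: V = 2·34 = 68, E = 3·34 = 102, F = 34 + 2 = 36.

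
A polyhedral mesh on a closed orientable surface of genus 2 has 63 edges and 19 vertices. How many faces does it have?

42

For a closed orientable surface of genus 2, χ = 2 − 2·2 = -2.
F = -2 − V + E = -2 − 19 + 63 = 42.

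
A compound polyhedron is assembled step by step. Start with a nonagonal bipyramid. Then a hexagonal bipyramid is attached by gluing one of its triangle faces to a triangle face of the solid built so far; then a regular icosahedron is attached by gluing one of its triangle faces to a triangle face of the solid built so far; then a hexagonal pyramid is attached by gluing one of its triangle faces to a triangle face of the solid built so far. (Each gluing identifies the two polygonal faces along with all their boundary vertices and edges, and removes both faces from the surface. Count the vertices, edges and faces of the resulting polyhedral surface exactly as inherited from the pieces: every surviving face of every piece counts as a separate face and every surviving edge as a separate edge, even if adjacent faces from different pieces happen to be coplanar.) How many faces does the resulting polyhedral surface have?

A nonagonal bipyramid: V=11, E=27, F=18.
Attach a hexagonal bipyramid (V=8, E=18, F=12) along a 3-gon: merge 3 vertices and 3 edges, delete both glued faces → V=16, E=42, F=28.
Attach a regular icosahedron (V=12, E=30, F=20) along a 3-gon: merge 3 vertices and 3 edges, delete both glued faces → V=25, E=69, F=46.
Attach a hexagonal pyramid (V=7, E=12, F=7) along a 3-gon: merge 3 vertices and 3 edges, delete both glued faces → V=29, E=78, F=51.
Check: V − E + F = 29 − 78 + 51 = 2.

51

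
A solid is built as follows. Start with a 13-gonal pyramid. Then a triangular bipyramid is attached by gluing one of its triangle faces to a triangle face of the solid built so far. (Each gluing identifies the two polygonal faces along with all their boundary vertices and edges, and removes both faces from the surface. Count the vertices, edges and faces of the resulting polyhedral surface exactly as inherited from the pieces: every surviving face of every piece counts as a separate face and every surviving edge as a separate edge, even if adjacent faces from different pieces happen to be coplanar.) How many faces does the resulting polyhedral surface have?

18

A 13-gonal pyramid: V=14, E=26, F=14.
Attach a triangular bipyramid (V=5, E=9, F=6) along a 3-gon: merge 3 vertices and 3 edges, delete both glued faces → V=16, E=32, F=18.
Check: V − E + F = 16 − 32 + 18 = 2.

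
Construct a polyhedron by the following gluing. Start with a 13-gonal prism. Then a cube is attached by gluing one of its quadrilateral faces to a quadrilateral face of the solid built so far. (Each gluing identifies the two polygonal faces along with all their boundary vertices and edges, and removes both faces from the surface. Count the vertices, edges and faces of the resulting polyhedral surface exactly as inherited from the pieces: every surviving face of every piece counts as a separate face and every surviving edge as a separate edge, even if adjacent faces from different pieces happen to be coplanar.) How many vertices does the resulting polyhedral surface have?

30

A 13-gonal prism: V=26, E=39, F=15.
Attach a cube (V=8, E=12, F=6) along a 4-gon: merge 4 vertices and 4 edges, delete both glued faces → V=30, E=47, F=19.
Check: V − E + F = 30 − 47 + 19 = 2.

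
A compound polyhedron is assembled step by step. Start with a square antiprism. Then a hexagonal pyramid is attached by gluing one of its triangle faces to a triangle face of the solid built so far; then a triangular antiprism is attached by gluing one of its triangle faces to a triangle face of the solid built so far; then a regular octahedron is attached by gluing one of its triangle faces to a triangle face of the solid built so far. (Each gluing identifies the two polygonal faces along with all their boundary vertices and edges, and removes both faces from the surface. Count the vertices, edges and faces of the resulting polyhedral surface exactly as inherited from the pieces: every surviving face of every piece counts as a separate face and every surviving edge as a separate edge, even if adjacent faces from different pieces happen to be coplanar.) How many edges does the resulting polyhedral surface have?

A square antiprism: V=8, E=16, F=10.
Attach a hexagonal pyramid (V=7, E=12, F=7) along a 3-gon: merge 3 vertices and 3 edges, delete both glued faces → V=12, E=25, F=15.
Attach a triangular antiprism (V=6, E=12, F=8) along a 3-gon: merge 3 vertices and 3 edges, delete both glued faces → V=15, E=34, F=21.
Attach a regular octahedron (V=6, E=12, F=8) along a 3-gon: merge 3 vertices and 3 edges, delete both glued faces → V=18, E=43, F=27.
Check: V − E + F = 18 − 43 + 27 = 2.

43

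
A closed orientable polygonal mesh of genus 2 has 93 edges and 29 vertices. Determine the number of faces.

62

For a closed orientable surface of genus 2, χ = 2 − 2·2 = -2.
F = -2 − V + E = -2 − 29 + 93 = 62.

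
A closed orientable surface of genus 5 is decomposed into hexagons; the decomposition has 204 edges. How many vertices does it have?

χ = 2 − 2·5 = -8, and every face is a hexagon so 6F = 2E.
F = 2E/6 = 68. Then V = -8 + E − F = -8 + 204 − 68 = 128.

128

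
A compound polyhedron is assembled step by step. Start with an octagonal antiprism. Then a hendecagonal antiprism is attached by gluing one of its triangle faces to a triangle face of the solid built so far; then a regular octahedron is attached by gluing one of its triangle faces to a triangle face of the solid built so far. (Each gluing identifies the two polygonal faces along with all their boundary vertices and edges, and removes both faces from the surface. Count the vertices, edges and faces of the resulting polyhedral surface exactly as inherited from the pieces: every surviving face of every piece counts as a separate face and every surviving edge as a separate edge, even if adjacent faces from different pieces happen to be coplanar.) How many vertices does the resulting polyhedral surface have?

An octagonal antiprism: V=16, E=32, F=18.
Attach a hendecagonal antiprism (V=22, E=44, F=24) along a 3-gon: merge 3 vertices and 3 edges, delete both glued faces → V=35, E=73, F=40.
Attach a regular octahedron (V=6, E=12, F=8) along a 3-gon: merge 3 vertices and 3 edges, delete both glued faces → V=38, E=82, F=46.
Check: V − E + F = 38 − 82 + 46 = 2.

38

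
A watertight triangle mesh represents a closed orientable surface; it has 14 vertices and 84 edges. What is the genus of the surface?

8

Every face is a triangle and each edge borders two faces, so 3F = 2·84, giving F = 56.
χ = V − E + F = 14 − 84 + 56 = -14.
For a closed orientable surface χ = 2 − 2g, so g = (2 − (-14))/2 = 8.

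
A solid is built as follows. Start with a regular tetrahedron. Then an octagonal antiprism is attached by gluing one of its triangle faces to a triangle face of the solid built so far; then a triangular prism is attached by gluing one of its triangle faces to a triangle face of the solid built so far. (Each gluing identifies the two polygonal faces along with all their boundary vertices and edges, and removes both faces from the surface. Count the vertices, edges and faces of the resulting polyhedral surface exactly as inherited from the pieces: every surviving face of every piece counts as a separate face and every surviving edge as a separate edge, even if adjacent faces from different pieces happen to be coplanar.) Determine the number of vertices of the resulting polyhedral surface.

20

A regular tetrahedron: V=4, E=6, F=4.
Attach an octagonal antiprism (V=16, E=32, F=18) along a 3-gon: merge 3 vertices and 3 edges, delete both glued faces → V=17, E=35, F=20.
Attach a triangular prism (V=6, E=9, F=5) along a 3-gon: merge 3 vertices and 3 edges, delete both glued faces → V=20, E=41, F=23.
Check: V − E + F = 20 − 41 + 23 = 2.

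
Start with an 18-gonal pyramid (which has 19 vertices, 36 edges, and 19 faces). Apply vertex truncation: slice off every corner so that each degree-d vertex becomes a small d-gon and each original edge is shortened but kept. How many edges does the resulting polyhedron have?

108

Truncation replaces each original edge-end by a new vertex, so V′ = 2E = 72.
Each original edge survives, and each old vertex of degree d contributes d new edges; summing degrees gives Σd = 2E, so E′ = E + 2E = 3E = 108.
Each original face survives and each original vertex becomes one new face: F′ = F + V = 38.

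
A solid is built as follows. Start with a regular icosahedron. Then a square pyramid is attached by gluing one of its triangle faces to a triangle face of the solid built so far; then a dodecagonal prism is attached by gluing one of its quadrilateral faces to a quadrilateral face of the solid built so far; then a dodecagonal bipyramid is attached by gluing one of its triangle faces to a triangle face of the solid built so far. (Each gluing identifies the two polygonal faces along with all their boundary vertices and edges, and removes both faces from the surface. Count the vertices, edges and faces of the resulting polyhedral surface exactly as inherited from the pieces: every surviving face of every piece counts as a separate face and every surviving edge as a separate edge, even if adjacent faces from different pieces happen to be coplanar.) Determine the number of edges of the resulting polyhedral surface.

100

A regular icosahedron: V=12, E=30, F=20.
Attach a square pyramid (V=5, E=8, F=5) along a 3-gon: merge 3 vertices and 3 edges, delete both glued faces → V=14, E=35, F=23.
Attach a dodecagonal prism (V=24, E=36, F=14) along a 4-gon: merge 4 vertices and 4 edges, delete both glued faces → V=34, E=67, F=35.
Attach a dodecagonal bipyramid (V=14, E=36, F=24) along a 3-gon: merge 3 vertices and 3 edges, delete both glued faces → V=45, E=100, F=57.
Check: V − E + F = 45 − 100 + 57 = 2.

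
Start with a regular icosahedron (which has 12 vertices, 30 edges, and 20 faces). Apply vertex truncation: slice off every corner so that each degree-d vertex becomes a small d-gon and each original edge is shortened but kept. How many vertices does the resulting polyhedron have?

Truncation replaces each original edge-end by a new vertex, so V′ = 2E = 60.
Each original edge survives, and each old vertex of degree d contributes d new edges; summing degrees gives Σd = 2E, so E′ = E + 2E = 3E = 90.
Each original face survives and each original vertex becomes one new face: F′ = F + V = 32.

60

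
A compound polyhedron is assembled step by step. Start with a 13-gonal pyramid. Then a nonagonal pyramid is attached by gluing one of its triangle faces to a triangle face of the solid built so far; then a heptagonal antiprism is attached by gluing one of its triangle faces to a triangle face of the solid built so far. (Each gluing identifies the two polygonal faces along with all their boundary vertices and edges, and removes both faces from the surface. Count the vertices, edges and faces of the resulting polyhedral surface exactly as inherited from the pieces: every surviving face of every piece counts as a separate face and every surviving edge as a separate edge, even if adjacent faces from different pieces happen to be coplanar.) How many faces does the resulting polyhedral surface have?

A 13-gonal pyramid: V=14, E=26, F=14.
Attach a nonagonal pyramid (V=10, E=18, F=10) along a 3-gon: merge 3 vertices and 3 edges, delete both glued faces → V=21, E=41, F=22.
Attach a heptagonal antiprism (V=14, E=28, F=16) along a 3-gon: merge 3 vertices and 3 edges, delete both glued faces → V=32, E=66, F=36.
Check: V − E + F = 32 − 66 + 36 = 2.

36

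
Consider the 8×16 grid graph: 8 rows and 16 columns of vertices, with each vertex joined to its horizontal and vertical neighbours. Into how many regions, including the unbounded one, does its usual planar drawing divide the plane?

106

The grid has V = 8·16 = 128 vertices and E = 8·15 + 16·7 = 232 edges.
F = 2 − V + E = 2 − 128 + 232 = 106.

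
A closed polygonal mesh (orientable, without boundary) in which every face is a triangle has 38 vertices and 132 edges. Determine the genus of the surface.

4

Every face is a triangle and each edge borders two faces, so 3F = 2·132, giving F = 88.
χ = V − E + F = 38 − 132 + 88 = -6.
For a closed orientable surface χ = 2 − 2g, so g = (2 − (-6))/2 = 4.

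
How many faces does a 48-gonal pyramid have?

49

A pyramid on an n-gon base has one n-gon and n triangles: V = 48 + 1 = 49, E = 2·48 = 96, F = 48 + 1 = 49.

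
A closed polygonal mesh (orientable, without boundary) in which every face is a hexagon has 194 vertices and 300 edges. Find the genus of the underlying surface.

4

Every face is a hexagon and each edge borders two faces, so 6F = 2·300, giving F = 100.
χ = V − E + F = 194 − 300 + 100 = -6.
For a closed orientable surface χ = 2 − 2g, so g = (2 − (-6))/2 = 4.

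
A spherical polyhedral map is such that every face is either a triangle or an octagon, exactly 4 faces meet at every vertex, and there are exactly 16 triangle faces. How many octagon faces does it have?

Let x be the number of octagons; then F = 16 + x.
Edge–face incidences: 2E = 3·16 + 8·x = 48 + 8x.
Every vertex has degree 4, so 4V = 2E.
Euler: V − E + F = 2 ⇒ (2E)/4 − E + (16 + x) = 2.
Multiply by 8: 2·(2E) − 4·(2E) + 8·(16 + x) = 16, i.e. 128 + 8x − 2·(48 + 8x) = 16.
Collecting terms: −8x + 32 = 16, so −8x = −16, so x = 2.
Then 2E = 48 + 8·2 = 64, so E = 32, V = 2E/4 = 16, F = 16 + 2 = 18.

2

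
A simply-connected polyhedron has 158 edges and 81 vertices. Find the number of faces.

79

Here V − E + F = 2.
F = 2 − V + E = 2 − 81 + 158 = 79.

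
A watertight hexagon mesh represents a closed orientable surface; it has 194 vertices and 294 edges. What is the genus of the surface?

Every face is a hexagon and each edge borders two faces, so 6F = 2·294, giving F = 98.
χ = V − E + F = 194 − 294 + 98 = -2.
For a closed orientable surface χ = 2 − 2g, so g = (2 − (-2))/2 = 2.

2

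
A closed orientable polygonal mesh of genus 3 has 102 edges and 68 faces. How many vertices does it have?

30

For a closed orientable surface of genus 3, χ = 2 − 2·3 = -4.
V = -4 + E − F = -4 + 102 − 68 = 30.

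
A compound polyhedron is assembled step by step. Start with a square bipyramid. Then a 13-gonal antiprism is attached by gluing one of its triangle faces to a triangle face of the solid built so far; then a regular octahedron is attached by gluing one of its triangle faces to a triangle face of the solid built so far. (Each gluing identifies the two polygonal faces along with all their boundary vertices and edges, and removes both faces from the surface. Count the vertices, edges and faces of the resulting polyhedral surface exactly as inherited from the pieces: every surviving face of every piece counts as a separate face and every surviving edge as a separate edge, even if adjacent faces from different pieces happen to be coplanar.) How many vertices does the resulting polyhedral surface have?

A square bipyramid: V=6, E=12, F=8.
Attach a 13-gonal antiprism (V=26, E=52, F=28) along a 3-gon: merge 3 vertices and 3 edges, delete both glued faces → V=29, E=61, F=34.
Attach a regular octahedron (V=6, E=12, F=8) along a 3-gon: merge 3 vertices and 3 edges, delete both glued faces → V=32, E=70, F=40.
Check: V − E + F = 32 − 70 + 40 = 2.

32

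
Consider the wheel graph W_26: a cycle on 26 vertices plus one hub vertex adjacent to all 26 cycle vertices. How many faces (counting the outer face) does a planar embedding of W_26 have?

27

W_26 has V = 26 + 1 = 27 vertices and E = 2·26 = 52 edges.
By Euler's formula F = 2 − V + E = 2 − 27 + 52 = 27.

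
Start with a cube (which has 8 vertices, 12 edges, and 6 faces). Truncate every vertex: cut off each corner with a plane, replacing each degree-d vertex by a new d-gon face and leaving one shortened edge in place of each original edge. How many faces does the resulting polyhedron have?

14

Truncation replaces each original edge-end by a new vertex, so V′ = 2E = 24.
Each original edge survives, and each old vertex of degree d contributes d new edges; summing degrees gives Σd = 2E, so E′ = E + 2E = 3E = 36.
Each original face survives and each original vertex becomes one new face: F′ = F + V = 14.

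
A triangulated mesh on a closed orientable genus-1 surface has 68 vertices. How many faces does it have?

136

χ = 2 − 2·1 = 0, and every face is a triangle so 3F = 2E.
V − E + F = 0 with E = 3F/2 gives 68 − (3/2 − 1)·F = 0, so F = 136 and E = 204.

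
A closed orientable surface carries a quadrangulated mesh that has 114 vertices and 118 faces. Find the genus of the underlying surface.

3

Every face is a square, so 2E = 4·118 = 472, giving E = 236.
χ = V − E + F = 114 − 236 + 118 = -4.
For a closed orientable surface χ = 2 − 2g, so g = (2 − (-4))/2 = 3.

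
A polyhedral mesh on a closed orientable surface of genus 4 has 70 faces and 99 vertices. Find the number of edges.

175

For a closed orientable surface of genus 4, χ = 2 − 2·4 = -6.
E = V + F − (-6) = 99 + 70 − (-6) = 175.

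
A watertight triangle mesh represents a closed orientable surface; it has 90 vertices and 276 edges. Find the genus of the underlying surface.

Every face is a triangle and each edge borders two faces, so 3F = 2·276, giving F = 184.
χ = V − E + F = 90 − 276 + 184 = -2.
For a closed orientable surface χ = 2 − 2g, so g = (2 − (-2))/2 = 2.

2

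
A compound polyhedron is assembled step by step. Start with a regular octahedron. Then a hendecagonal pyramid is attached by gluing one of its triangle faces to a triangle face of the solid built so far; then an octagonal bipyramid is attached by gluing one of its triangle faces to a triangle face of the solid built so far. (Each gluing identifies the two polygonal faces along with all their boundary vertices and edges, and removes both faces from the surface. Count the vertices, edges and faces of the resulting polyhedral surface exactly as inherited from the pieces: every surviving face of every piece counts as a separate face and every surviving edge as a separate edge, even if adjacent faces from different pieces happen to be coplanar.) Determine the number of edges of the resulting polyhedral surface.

52

A regular octahedron: V=6, E=12, F=8.
Attach a hendecagonal pyramid (V=12, E=22, F=12) along a 3-gon: merge 3 vertices and 3 edges, delete both glued faces → V=15, E=31, F=18.
Attach an octagonal bipyramid (V=10, E=24, F=16) along a 3-gon: merge 3 vertices and 3 edges, delete both glued faces → V=22, E=52, F=32.
Check: V − E + F = 22 − 52 + 32 = 2.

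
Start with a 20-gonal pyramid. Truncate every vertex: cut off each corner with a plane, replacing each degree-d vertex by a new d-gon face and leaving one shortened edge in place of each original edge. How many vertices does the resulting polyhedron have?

80

The base solid has V = 21, E = 40, F = 21.
Truncation replaces each original edge-end by a new vertex, so V′ = 2E = 80.
Each original edge survives, and each old vertex of degree d contributes d new edges; summing degrees gives Σd = 2E, so E′ = E + 2E = 3E = 120.
Each original face survives and each original vertex becomes one new face: F′ = F + V = 42.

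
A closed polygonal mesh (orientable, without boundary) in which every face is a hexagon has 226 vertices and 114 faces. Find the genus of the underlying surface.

2

Every face is a hexagon, so 2E = 6·114 = 684, giving E = 342.
χ = V − E + F = 226 − 342 + 114 = -2.
For a closed orientable surface χ = 2 − 2g, so g = (2 − (-2))/2 = 2.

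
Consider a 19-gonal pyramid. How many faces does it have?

20

A pyramid on an n-gon base has one n-gon and n triangles: V = 19 + 1 = 20, E = 2·19 = 38, F = 19 + 1 = 20.
Check: V − E + F = 20 − 38 + 20 = 2.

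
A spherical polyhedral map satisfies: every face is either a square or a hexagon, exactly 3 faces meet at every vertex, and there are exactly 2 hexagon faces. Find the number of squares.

6

Let x be the number of squares; then F = 2 + x.
Edge–face incidences: 2E = 6·2 + 4·x = 12 + 4x.
Every vertex has degree 3, so 3V = 2E.
Euler: V − E + F = 2 ⇒ (2E)/3 − E + (2 + x) = 2.
Multiply by 6: 2·(2E) − 3·(2E) + 6·(2 + x) = 12, i.e. 12 + 6x − (12 + 4x) = 12.
Collecting terms: 2x = 12, so x = 6.
Then 2E = 12 + 4·6 = 36, so E = 18, V = 2E/3 = 12, F = 2 + 6 = 8.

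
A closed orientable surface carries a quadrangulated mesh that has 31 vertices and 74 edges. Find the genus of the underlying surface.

Every face is a square and each edge borders two faces, so 4F = 2·74, giving F = 37.
χ = V − E + F = 31 − 74 + 37 = -6.
For a closed orientable surface χ = 2 − 2g, so g = (2 − (-6))/2 = 4.

4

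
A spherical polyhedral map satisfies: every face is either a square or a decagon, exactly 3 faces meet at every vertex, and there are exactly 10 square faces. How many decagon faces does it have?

Let x be the number of decagons; then F = 10 + x.
Edge–face incidences: 2E = 4·10 + 10·x = 40 + 10x.
Every vertex has degree 3, so 3V = 2E.
Euler: V − E + F = 2 ⇒ (2E)/3 − E + (10 + x) = 2.
Multiply by 6: 2·(2E) − 3·(2E) + 6·(10 + x) = 12, i.e. 60 + 6x − (40 + 10x) = 12.
Collecting terms: −4x + 20 = 12, so −4x = −8, so x = 2.
Then 2E = 40 + 10·2 = 60, so E = 30, V = 2E/3 = 20, F = 10 + 2 = 12.

2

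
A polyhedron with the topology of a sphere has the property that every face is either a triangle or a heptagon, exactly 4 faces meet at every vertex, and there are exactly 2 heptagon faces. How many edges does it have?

Let x be the number of triangles; then F = 2 + x.
Edge–face incidences: 2E = 7·2 + 3·x = 14 + 3x.
Every vertex has degree 4, so 4V = 2E.
Euler: V − E + F = 2 ⇒ (2E)/4 − E + (2 + x) = 2.
Multiply by 8: 2·(2E) − 4·(2E) + 8·(2 + x) = 16, i.e. 16 + 8x − 2·(14 + 3x) = 16.
Collecting terms: 2x − 12 = 16, so 2x = 28, so x = 14.
Then 2E = 14 + 3·14 = 56, so E = 28, V = 2E/4 = 14, F = 2 + 14 = 16.

28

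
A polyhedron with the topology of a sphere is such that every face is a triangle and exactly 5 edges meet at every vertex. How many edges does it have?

30

Each face has 3 edges and each edge borders two faces, so 2E = 3F.
Each vertex has degree 5, so 5V = 2E and hence V = 3F/5.
Euler: V − E + F = 2 ⇒ (3F/5) − (3F/2) + F = 2.
Multiply by 10: (6 − 15 + 10)F = 20, i.e. 1F = 20.
So F = 20, E = 3·20/2 = 30, V = 3·20/5 = 12.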